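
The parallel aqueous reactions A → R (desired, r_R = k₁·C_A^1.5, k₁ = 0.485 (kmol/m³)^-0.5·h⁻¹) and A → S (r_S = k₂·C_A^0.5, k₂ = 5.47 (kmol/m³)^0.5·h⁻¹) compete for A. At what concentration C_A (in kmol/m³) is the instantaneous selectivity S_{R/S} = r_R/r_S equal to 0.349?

3.94 kmol/m³

S_{R/S} = (k₁/k₂)·C_A ⇒ C_A = S·k₂/k₁.
= 0.349×5.47/0.485 = 3.94 kmol/m³.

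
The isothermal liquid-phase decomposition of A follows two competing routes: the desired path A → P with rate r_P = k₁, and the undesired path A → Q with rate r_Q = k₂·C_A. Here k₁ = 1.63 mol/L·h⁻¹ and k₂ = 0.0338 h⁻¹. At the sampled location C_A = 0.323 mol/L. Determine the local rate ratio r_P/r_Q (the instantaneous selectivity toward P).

149

S_{P/Q} = r_P/r_Q = (k₁)/(k₂·C_A) = (k₁/k₂)·C_A⁻¹.
= (1.63) / (0.0338×0.3230) = 1.630/0.01092 = 149.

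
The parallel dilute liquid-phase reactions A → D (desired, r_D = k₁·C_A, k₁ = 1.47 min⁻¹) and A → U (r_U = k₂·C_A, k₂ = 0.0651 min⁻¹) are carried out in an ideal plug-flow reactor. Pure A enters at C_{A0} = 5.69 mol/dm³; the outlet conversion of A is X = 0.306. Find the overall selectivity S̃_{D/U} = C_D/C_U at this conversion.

22.6

C_A = C_{A0}(1−X) = 3.949 mol/dm³.
Both paths are first order in A, so the instantaneous fraction to D is constant: dC_D/d(−C_A) = k₁/(k₁+k₂) = 0.9576.
C_D = 0.9576·(C_{A0}−C_A) = 0.9576×1.741 = 1.67 mol/dm³.
C_U = (C_{A0}−C_A)−C_D = 0.07384 mol/dm³; S̃_{D/U} = 1.667/0.07384 = 22.6.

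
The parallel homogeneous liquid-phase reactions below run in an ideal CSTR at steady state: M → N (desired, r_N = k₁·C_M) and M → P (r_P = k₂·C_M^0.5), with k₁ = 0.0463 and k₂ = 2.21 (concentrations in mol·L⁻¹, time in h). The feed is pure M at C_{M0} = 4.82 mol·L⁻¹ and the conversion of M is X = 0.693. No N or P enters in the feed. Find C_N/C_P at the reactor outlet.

Exit C_M = C_{M0}(1−X) = 4.82×0.307 = 1.480 mol·L⁻¹.
A CSTR operates uniformly at the exit composition, giving r_N = 0.06851 and r_P = 2.688 (each k·C_M^n at C_M = 1.480).
Overall selectivity = C_N/C_P = r_Nτ/(r_Pτ) = r_N/r_P = 0.0255.

0.0255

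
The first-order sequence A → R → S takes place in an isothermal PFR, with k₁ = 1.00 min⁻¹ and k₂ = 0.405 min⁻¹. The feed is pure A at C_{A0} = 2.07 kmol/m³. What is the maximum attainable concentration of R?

At the optimum, C_{R,max}/C_{A0} = (k₁/k₂)^[k₂/(k₂−k₁)].
= (1.00/0.405)^(0.405/(0.405−1.00)) = (2.469)^(-0.6807) = 0.5405.
C_{R,max} = 0.5405×2.07 = 1.12 kmol/m³.

1.12 kmol/m³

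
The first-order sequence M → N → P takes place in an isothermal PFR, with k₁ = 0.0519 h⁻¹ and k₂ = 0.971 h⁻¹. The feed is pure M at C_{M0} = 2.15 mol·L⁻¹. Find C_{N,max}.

Evaluating C_N at τ_opt = ln(k₂/k₁)/(k₂−k₁) gives C_{N,max}/C_{M0} = (k₁/k₂)^[k₂/(k₂−k₁)].
= (0.0519/0.971)^(0.971/(0.971−0.0519)) = (0.05345)^(1.056) = 0.04530.
C_{N,max} = 0.04530×2.15 = 0.0974 mol·L⁻¹.

0.0974 mol·L⁻¹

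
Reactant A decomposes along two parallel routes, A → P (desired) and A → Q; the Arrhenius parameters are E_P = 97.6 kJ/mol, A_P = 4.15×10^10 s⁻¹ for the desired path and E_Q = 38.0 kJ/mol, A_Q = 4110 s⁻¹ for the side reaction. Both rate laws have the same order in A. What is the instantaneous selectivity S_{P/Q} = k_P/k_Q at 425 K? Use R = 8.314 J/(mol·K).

k_P/k_Q = (A_P/A_Q)·exp[−(E_P−E_Q)/(RT)] = (A_P/A_Q)·exp[(E_Q−E_P)/(RT)].
(E_Q−E_P)/(RT) = (38.0−97.6)×10³/(8.314×425) = -59600/3533 = -16.87.
k_P/k_Q = (4.15×10^10/4110)·exp(-16.87) = 1.010×10^7 × 4.727×10^-8 = 0.477.

0.477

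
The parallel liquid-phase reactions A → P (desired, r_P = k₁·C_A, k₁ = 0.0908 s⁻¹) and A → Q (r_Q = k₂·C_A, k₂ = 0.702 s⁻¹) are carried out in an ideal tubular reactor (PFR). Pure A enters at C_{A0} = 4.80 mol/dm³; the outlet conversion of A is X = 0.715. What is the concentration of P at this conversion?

0.393 mol/dm³

C_A = C_{A0}(1−X) = 1.368 mol/dm³.
Both paths are first order in A, so the instantaneous fraction to P is constant: dC_P/d(−C_A) = k₁/(k₁+k₂) = 0.1145.
C_P = 0.1145·(C_{A0}−C_A) = 0.1145×3.432 = 0.393 mol/dm³.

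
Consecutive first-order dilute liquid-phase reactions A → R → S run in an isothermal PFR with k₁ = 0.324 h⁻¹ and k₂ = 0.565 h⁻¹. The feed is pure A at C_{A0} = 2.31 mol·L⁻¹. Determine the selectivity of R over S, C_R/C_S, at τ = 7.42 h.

For first-order series with pure A initially, C_R(τ) = k₁C_{A0}/(k₂−k₁)·(e^(−k₁τ) − e^(−k₂τ)).
e^(−k₁τ) = e^(−0.324×7.42) = e^(−2.404) = 0.09035; e^(−k₂τ) = e^(−4.192) = 0.01511.
C_R = 0.324×2.31/(0.565−0.324) × (0.09035−0.01511) = 3.106×0.07524 = 0.2337 mol·L⁻¹.
C_A = C_{A0}e^(−k₁τ) = 0.2087 mol·L⁻¹, so C_S = C_{A0}−C_A−C_R = 1.868 mol·L⁻¹; C_R/C_S = 0.125.

0.125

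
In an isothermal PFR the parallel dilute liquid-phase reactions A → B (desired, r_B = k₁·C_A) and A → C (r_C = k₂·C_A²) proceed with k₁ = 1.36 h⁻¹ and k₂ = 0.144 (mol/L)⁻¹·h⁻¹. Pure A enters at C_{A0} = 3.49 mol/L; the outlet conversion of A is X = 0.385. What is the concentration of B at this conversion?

1.04 mol/L

C_A = C_{A0}(1−X) = 2.146 mol/L.
Along a PFR/batch, dC_B/dC_A = −r_B/(r_B+r_C) = −k₁/(k₁+k₂·C_A).
Integrating from C_{A0} to C_A: C_B = (1.36/0.144)·ln[(1.36+0.144·3.49)/(1.36+0.144·2.15)] = 9.444·ln(1.863/1.669) = 1.036 mol/L.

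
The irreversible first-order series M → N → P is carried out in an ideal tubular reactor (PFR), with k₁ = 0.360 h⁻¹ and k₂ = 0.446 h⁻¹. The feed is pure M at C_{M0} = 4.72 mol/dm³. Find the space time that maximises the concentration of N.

2.49 h

For first-order series the maximum of C_N occurs at τ_opt = ln(k₂/k₁)/(k₂−k₁).
= ln(0.446/0.360)/(0.446−0.360) = ln(1.239)/0.08600 = 0.2142/0.08600 = 2.49 h.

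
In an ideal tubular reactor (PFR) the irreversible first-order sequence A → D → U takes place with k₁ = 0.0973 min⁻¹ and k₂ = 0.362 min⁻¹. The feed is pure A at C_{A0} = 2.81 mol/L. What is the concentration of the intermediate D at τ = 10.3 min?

Solving the coupled first-order balances gives C_D(τ) = [k₁/(k₂−k₁)]·C_{A0}·(e^(−k₁τ) − e^(−k₂τ)).
e^(−k₁τ) = e^(−0.0973×10.3) = e^(−1.002) = 0.3671; e^(−k₂τ) = e^(−3.729) = 0.02403.
C_D = 0.0973×2.81/(0.362−0.0973) × (0.3671−0.02403) = 1.033×0.3430 = 0.3543 mol/L.

0.354 mol/L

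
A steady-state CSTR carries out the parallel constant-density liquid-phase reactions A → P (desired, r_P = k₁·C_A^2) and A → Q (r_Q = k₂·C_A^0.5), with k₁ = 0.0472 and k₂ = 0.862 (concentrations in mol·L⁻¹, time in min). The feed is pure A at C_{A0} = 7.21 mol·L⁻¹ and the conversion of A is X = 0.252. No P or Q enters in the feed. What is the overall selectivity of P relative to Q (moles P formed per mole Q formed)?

Exit C_A = C_{A0}(1−X) = 7.21×0.748 = 5.393 mol·L⁻¹.
A CSTR operates uniformly at the exit composition, giving r_P = 1.373 and r_Q = 2.002 (each k·C_A^n at C_A = 5.393).
Overall selectivity = C_P/C_Q = r_Pτ/(r_Qτ) = r_P/r_Q = 0.686.

0.686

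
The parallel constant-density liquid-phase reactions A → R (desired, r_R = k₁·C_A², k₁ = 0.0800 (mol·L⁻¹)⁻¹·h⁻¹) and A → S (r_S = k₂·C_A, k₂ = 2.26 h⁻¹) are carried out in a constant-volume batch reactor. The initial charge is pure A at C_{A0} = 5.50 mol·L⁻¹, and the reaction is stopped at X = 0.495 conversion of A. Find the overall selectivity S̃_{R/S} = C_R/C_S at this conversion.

C_A = C_{A0}(1−X) = 2.777 mol·L⁻¹.
Along a PFR/batch, dC_S/dC_A = −r_S/(r_R+r_S) = −k₂/(k₂+k₁·C_A).
Integrating from C_{A0} to C_A: C_S = (2.26/0.0800)·ln[(2.26+0.0800·5.50)/(2.26+0.0800·2.78)] = 28.25·ln(2.700/2.482) = 2.376 mol·L⁻¹.
Then C_R = (C_{A0}−C_A) − C_S = 2.723 − 2.376 = 0.3465 mol·L⁻¹.
S̃_{R/S} = C_R/C_S = 0.3465/2.376 = 0.146.

0.146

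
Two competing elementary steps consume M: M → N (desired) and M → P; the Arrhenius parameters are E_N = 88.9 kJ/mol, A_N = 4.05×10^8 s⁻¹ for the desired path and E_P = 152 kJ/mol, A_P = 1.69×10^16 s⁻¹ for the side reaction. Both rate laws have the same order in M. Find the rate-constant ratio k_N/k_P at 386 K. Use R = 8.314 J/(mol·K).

8.29

Since both paths have the same order in M, the concentration cancels and S_{N/P} = k_N/k_P = (A_N/A_P)·exp[(E_P−E_N)/(RT)].
(E_P−E_N)/(RT) = (152−88.9)×10³/(8.314×386) = 63100/3209 = 19.66.
k_N/k_P = (4.05×10^8/1.69×10^16)·exp(19.66) = 2.396×10^-8 × 3.461×10^8 = 8.29.
Since E_N < E_P, lowering the temperature improves selectivity toward N.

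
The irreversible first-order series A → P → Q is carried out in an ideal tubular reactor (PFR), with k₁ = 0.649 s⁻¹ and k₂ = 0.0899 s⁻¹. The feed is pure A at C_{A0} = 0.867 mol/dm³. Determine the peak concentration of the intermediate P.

0.631 mol/dm³

Evaluating C_P at τ_opt = ln(k₂/k₁)/(k₂−k₁) gives C_{P,max}/C_{A0} = (k₁/k₂)^[k₂/(k₂−k₁)].
= (0.649/0.0899)^(0.0899/(0.0899−0.649)) = (7.219)^(-0.1608) = 0.7277.
C_{P,max} = 0.7277×0.867 = 0.631 mol/dm³.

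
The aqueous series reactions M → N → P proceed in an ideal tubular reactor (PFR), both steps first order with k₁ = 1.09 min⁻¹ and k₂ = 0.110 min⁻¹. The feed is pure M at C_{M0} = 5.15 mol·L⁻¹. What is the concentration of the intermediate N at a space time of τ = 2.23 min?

3.98 mol·L⁻¹

The intermediate concentration in a first-order A→B→C sequence is C_N = k₁C_{M0}(e^(−k₁τ) − e^(−k₂τ))/(k₂−k₁).
e^(−k₁τ) = e^(−1.09×2.23) = e^(−2.431) = 0.08798; e^(−k₂τ) = e^(−0.2453) = 0.7825.
C_N = 1.09×5.15/(0.110−1.09) × (0.08798−0.7825) = (-5.728)×(-0.6945) = 3.978 mol·L⁻¹.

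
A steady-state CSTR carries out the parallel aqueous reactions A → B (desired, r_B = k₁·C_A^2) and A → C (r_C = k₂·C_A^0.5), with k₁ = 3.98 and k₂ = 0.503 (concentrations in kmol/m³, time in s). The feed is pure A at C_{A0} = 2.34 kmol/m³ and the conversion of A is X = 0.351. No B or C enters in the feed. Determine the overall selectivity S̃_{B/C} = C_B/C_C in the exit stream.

14.8

Exit C_A = C_{A0}(1−X) = 2.34×0.649 = 1.519 kmol/m³.
A CSTR operates uniformly at the exit composition, giving r_B = 9.179 and r_C = 0.6199 (each k·C_A^n at C_A = 1.519).
Overall selectivity = C_B/C_C = r_Bτ/(r_Cτ) = r_B/r_C = 14.8.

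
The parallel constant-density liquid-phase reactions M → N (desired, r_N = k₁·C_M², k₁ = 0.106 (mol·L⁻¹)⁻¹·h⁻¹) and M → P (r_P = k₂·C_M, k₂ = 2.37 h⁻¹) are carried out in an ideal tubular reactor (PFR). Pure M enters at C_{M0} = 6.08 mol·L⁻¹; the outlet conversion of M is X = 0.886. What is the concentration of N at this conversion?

C_M = C_{M0}(1−X) = 0.6931 mol·L⁻¹.
Along a PFR/batch, dC_P/dC_M = −r_P/(r_N+r_P) = −k₂/(k₂+k₁·C_M).
Integrating from C_{M0} to C_M: C_P = (2.37/0.106)·ln[(2.37+0.106·6.08)/(2.37+0.106·0.693)] = 22.36·ln(3.014/2.443) = 4.695 mol·L⁻¹.
Then C_N = (C_{M0}−C_M) − C_P = 5.387 − 4.695 = 0.6914 mol·L⁻¹.

0.691 mol·L⁻¹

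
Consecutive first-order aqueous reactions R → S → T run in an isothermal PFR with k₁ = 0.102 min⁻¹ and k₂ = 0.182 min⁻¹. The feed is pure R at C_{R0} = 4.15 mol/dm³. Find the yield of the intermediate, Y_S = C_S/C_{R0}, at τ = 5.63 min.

0.260

For first-order series with pure R initially, C_S(τ) = k₁C_{R0}/(k₂−k₁)·(e^(−k₁τ) − e^(−k₂τ)).
e^(−k₁τ) = e^(−0.102×5.63) = e^(−0.5743) = 0.5631; e^(−k₂τ) = e^(−1.025) = 0.3589.
C_S = 0.102×4.15/(0.182−0.102) × (0.5631−0.3589) = 5.291×0.2042 = 1.080 mol/dm³.
Y_S = C_S/C_{R0} = 1.080/4.15 = 0.260.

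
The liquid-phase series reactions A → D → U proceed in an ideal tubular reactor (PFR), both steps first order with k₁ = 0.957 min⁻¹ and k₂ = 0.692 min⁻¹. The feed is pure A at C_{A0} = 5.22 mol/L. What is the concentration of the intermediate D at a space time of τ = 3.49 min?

Solving the coupled first-order balances gives C_D(τ) = [k₁/(k₂−k₁)]·C_{A0}·(e^(−k₁τ) − e^(−k₂τ)).
e^(−k₁τ) = e^(−0.957×3.49) = e^(−3.340) = 0.03544; e^(−k₂τ) = e^(−2.415) = 0.08936.
C_D = 0.957×5.22/(0.692−0.957) × (0.03544−0.08936) = (-18.85)×(-0.05392) = 1.016 mol/L.

1.02 mol/L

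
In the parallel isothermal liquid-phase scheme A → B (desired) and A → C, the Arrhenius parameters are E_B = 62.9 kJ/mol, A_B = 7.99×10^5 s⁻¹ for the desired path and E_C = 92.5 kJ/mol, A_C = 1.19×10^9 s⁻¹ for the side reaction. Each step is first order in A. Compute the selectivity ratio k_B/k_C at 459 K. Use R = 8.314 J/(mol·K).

Since both paths have the same order in A, the concentration cancels and S_{B/C} = k_B/k_C = (A_B/A_C)·exp[(E_C−E_B)/(RT)].
(E_C−E_B)/(RT) = (92.5−62.9)×10³/(8.314×459) = 29600/3816 = 7.757.
k_B/k_C = (7.99×10^5/1.19×10^9)·exp(7.757) = 6.714×10^-4 × 2337 = 1.57.
Since E_B < E_C, lowering the temperature improves selectivity toward B.

1.57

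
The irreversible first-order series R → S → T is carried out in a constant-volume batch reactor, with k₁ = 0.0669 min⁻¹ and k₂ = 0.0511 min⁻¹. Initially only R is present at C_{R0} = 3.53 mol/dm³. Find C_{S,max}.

1.48 mol/dm³

Evaluating C_S at t_opt = ln(k₂/k₁)/(k₂−k₁) gives C_{S,max}/C_{R0} = (k₁/k₂)^[k₂/(k₂−k₁)].
= (0.0669/0.0511)^(0.0511/(0.0511−0.0669)) = (1.309)^(-3.234) = 0.4184.
C_{S,max} = 0.4184×3.53 = 1.48 mol/dm³.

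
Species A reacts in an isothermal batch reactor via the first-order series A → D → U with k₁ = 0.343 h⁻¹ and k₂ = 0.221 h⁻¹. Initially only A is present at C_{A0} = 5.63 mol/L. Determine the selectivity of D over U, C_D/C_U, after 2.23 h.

3.26

Solving the coupled first-order balances gives C_D(t) = [k₁/(k₂−k₁)]·C_{A0}·(e^(−k₁t) − e^(−k₂t)).
e^(−k₁t) = e^(−0.343×2.23) = e^(−0.7649) = 0.4654; e^(−k₂t) = e^(−0.4928) = 0.6109.
C_D = 0.343×5.63/(0.221−0.343) × (0.4654−0.6109) = (-15.83)×(-0.1455) = 2.303 mol/L.
C_A = C_{A0}e^(−k₁t) = 2.620 mol/L, so C_U = C_{A0}−C_A−C_D = 0.7067 mol/L; C_D/C_U = 3.26.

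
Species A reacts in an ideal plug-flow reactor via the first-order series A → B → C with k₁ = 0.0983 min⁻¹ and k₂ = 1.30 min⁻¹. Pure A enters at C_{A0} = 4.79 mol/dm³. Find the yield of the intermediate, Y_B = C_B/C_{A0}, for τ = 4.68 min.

For first-order series with pure A initially, C_B(τ) = k₁C_{A0}/(k₂−k₁)·(e^(−k₁τ) − e^(−k₂τ)).
e^(−k₁τ) = e^(−0.0983×4.68) = e^(−0.4600) = 0.6313; e^(−k₂τ) = e^(−6.084) = 0.002279.
C_B = 0.0983×4.79/(1.30−0.0983) × (0.6313−0.002279) = 0.3918×0.6290 = 0.2464 mol/dm³.
Y_B = C_B/C_{A0} = 0.2464/4.79 = 0.0515.

0.0515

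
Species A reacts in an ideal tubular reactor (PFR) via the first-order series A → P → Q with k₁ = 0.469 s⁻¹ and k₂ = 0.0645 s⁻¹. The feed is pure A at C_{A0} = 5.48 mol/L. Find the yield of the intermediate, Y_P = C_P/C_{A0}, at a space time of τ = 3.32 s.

For first-order series with pure A initially, C_P(τ) = k₁C_{A0}/(k₂−k₁)·(e^(−k₁τ) − e^(−k₂τ)).
e^(−k₁τ) = e^(−0.469×3.32) = e^(−1.557) = 0.2108; e^(−k₂τ) = e^(−0.2141) = 0.8072.
C_P = 0.469×5.48/(0.0645−0.469) × (0.2108−0.8072) = (-6.354)×(-0.5965) = 3.790 mol/L.
Y_P = C_P/C_{A0} = 3.790/5.48 = 0.692.

0.692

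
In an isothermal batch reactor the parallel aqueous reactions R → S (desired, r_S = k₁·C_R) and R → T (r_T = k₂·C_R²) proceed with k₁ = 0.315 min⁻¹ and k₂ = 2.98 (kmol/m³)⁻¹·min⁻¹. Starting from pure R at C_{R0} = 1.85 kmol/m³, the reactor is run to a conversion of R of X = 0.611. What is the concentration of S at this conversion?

C_R = C_{R0}(1−X) = 0.7197 kmol/m³.
Along a PFR/batch, dC_S/dC_R = −r_S/(r_S+r_T) = −k₁/(k₁+k₂·C_R).
Integrating from C_{R0} to C_R: C_S = (0.315/2.98)·ln[(0.315+2.98·1.85)/(0.315+2.98·0.720)] = 0.1057·ln(5.828/2.460) = 0.09119 kmol/m³.

0.0912 kmol/m³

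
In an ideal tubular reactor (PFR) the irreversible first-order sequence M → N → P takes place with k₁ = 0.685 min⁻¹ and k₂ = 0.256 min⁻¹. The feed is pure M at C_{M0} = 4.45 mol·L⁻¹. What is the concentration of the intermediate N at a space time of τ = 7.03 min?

1.12 mol·L⁻¹

The intermediate concentration in a first-order A→B→C sequence is C_N = k₁C_{M0}(e^(−k₁τ) − e^(−k₂τ))/(k₂−k₁).
e^(−k₁τ) = e^(−0.685×7.03) = e^(−4.816) = 0.008103; e^(−k₂τ) = e^(−1.800) = 0.1654.
C_N = 0.685×4.45/(0.256−0.685) × (0.008103−0.1654) = (-7.105)×(-0.1572) = 1.117 mol·L⁻¹.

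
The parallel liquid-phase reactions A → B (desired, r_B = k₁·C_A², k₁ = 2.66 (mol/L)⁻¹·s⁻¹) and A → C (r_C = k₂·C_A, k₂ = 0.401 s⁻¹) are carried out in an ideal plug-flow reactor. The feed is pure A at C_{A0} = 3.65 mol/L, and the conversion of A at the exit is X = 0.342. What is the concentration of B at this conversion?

C_A = C_{A0}(1−X) = 2.402 mol/L.
Along a PFR/batch, dC_C/dC_A = −r_C/(r_B+r_C) = −k₂/(k₂+k₁·C_A).
Integrating from C_{A0} to C_A: C_C = (0.401/2.66)·ln[(0.401+2.66·3.65)/(0.401+2.66·2.40)] = 0.1508·ln(10.11/6.790) = 0.06002 mol/L.
Then C_B = (C_{A0}−C_A) − C_C = 1.248 − 0.06002 = 1.188 mol/L.

1.19 mol/L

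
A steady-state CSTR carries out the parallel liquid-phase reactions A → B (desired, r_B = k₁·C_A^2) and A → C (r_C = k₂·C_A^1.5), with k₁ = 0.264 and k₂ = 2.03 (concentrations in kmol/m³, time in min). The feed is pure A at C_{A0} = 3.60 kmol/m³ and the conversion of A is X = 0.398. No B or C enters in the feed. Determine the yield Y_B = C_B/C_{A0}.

Exit C_A = C_{A0}(1−X) = 3.60×0.602 = 2.167 kmol/m³.
A CSTR operates uniformly at the exit composition, giving r_B = 1.240 and r_C = 6.477 (each k·C_A^n at C_A = 2.167).
Fraction of consumed A going to B: r_B/(r_B+r_C) = 0.1607.
C_B = 0.1607·C_{A0}·X = 0.1607×3.60×0.398 = 0.230 kmol/m³; Y_B = C_B/C_{A0} = 0.0640.

0.0640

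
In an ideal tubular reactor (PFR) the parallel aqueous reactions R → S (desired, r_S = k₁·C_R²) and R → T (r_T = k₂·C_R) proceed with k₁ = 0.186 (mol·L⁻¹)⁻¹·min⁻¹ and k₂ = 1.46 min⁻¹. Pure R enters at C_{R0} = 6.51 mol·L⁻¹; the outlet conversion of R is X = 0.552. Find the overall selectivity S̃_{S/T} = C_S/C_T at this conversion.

C_R = C_{R0}(1−X) = 2.916 mol·L⁻¹.
Along a PFR/batch, dC_T/dC_R = −r_T/(r_S+r_T) = −k₂/(k₂+k₁·C_R).
Integrating from C_{R0} to C_R: C_T = (1.46/0.186)·ln[(1.46+0.186·6.51)/(1.46+0.186·2.92)] = 7.849·ln(2.671/2.002) = 2.261 mol·L⁻¹.
Then C_S = (C_{R0}−C_R) − C_T = 3.594 − 2.261 = 1.333 mol·L⁻¹.
S̃_{S/T} = C_S/C_T = 1.333/2.261 = 0.589.

0.589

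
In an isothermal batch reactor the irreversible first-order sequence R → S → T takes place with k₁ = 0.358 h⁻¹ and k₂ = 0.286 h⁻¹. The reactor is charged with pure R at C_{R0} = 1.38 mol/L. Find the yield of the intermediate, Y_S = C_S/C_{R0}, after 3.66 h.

0.404

The intermediate concentration in a first-order A→B→C sequence is C_S = k₁C_{R0}(e^(−k₁t) − e^(−k₂t))/(k₂−k₁).
e^(−k₁t) = e^(−0.358×3.66) = e^(−1.310) = 0.2697; e^(−k₂t) = e^(−1.047) = 0.3511.
C_S = 0.358×1.38/(0.286−0.358) × (0.2697−0.3511) = (-6.862)×(-0.08133) = 0.5581 mol/L.
Y_S = C_S/C_{R0} = 0.5581/1.38 = 0.404.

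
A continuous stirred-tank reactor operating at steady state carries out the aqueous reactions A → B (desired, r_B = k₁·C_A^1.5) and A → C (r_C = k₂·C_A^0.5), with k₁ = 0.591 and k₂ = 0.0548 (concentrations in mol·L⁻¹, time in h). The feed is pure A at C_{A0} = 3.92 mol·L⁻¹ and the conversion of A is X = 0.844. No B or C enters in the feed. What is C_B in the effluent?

2.87 mol·L⁻¹

Exit C_A = C_{A0}(1−X) = 3.92×0.156 = 0.6115 mol·L⁻¹.
Rates in a CSTR are evaluated at the outlet concentration: r_B = 0.591×0.6115^1.5 = 0.2826, r_C = 0.0548×0.6115^0.5 = 0.04285.
Fraction of consumed A going to B: r_B/(r_B+r_C) = 0.8683.
C_B = 0.8683·C_{A0}·X = 0.8683×3.92×0.844 = 2.87 mol·L⁻¹.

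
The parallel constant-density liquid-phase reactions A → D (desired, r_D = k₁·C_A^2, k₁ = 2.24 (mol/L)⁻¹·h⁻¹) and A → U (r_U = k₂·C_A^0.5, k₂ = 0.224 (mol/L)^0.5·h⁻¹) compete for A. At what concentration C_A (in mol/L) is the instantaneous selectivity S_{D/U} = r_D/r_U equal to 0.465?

0.129 mol/L

S_{D/U} = (k₁/k₂)·C_A^1.5 ⇒ C_A = (S·k₂/k₁)^(1/1.5).
= (0.465×0.224/2.24)^(0.6667) = (0.04650)^(0.6667) = 0.129 mol/L.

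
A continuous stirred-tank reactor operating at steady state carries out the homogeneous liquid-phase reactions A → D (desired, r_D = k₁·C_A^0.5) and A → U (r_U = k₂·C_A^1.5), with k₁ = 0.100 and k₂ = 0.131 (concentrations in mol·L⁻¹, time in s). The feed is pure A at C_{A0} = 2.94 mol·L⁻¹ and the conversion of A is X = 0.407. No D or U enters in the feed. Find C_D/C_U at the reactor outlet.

Exit C_A = C_{A0}(1−X) = 2.94×0.593 = 1.743 mol·L⁻¹.
In a CSTR the entire volume is at exit conditions, so r_D = 0.100×1.743^0.5 = 0.1320 and r_U = 0.131×1.743^1.5 = 0.3016.
Overall selectivity = C_D/C_U = r_Dτ/(r_Uτ) = r_D/r_U = 0.438.

0.438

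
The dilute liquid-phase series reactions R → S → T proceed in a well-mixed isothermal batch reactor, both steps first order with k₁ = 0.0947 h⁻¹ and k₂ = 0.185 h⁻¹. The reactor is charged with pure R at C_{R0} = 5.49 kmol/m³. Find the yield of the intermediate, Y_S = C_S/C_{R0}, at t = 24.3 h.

0.0933

Solving the coupled first-order balances gives C_S(t) = [k₁/(k₂−k₁)]·C_{R0}·(e^(−k₁t) − e^(−k₂t)).
e^(−k₁t) = e^(−0.0947×24.3) = e^(−2.301) = 0.1001; e^(−k₂t) = e^(−4.495) = 0.01116.
C_S = 0.0947×5.49/(0.185−0.0947) × (0.1001−0.01116) = 5.758×0.08898 = 0.5123 kmol/m³.
Y_S = C_S/C_{R0} = 0.5123/5.49 = 0.0933.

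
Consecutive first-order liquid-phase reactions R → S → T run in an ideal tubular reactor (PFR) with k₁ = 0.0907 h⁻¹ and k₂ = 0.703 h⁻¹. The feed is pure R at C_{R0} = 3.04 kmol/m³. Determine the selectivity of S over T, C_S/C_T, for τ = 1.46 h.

1.62

For first-order series with pure R initially, C_S(τ) = k₁C_{R0}/(k₂−k₁)·(e^(−k₁τ) − e^(−k₂τ)).
e^(−k₁τ) = e^(−0.0907×1.46) = e^(−0.1324) = 0.8760; e^(−k₂τ) = e^(−1.026) = 0.3583.
C_S = 0.0907×3.04/(0.703−0.0907) × (0.8760−0.3583) = 0.4503×0.5177 = 0.2331 kmol/m³.
C_R = C_{R0}e^(−k₁τ) = 2.663 kmol/m³, so C_T = C_{R0}−C_R−C_S = 0.1439 kmol/m³; C_S/C_T = 1.62.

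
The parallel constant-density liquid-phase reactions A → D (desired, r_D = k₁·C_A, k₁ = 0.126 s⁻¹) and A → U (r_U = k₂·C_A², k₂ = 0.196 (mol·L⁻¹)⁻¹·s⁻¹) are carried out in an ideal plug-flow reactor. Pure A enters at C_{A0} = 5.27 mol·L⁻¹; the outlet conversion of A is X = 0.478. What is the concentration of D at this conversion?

C_A = C_{A0}(1−X) = 2.751 mol·L⁻¹.
Along a PFR/batch, dC_D/dC_A = −r_D/(r_D+r_U) = −k₁/(k₁+k₂·C_A).
Integrating from C_{A0} to C_A: C_D = (0.126/0.196)·ln[(0.126+0.196·5.27)/(0.126+0.196·2.75)] = 0.6429·ln(1.159/0.6652) = 0.3569 mol·L⁻¹.

0.357 mol·L⁻¹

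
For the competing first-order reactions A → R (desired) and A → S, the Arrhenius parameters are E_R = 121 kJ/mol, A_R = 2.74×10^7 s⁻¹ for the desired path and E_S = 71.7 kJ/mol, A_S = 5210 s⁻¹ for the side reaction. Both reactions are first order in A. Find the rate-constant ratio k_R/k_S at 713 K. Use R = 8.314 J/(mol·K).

Since both paths have the same order in A, the concentration cancels and S_{R/S} = k_R/k_S = (A_R/A_S)·exp[(E_S−E_R)/(RT)].
(E_S−E_R)/(RT) = (71.7−121)×10³/(8.314×713) = -49300/5928 = -8.317.
k_R/k_S = (2.74×10^7/5210)·exp(-8.317) = 5259 × 2.444×10^-4 = 1.29.
Since E_R > E_S, raising the temperature improves selectivity toward R.

1.29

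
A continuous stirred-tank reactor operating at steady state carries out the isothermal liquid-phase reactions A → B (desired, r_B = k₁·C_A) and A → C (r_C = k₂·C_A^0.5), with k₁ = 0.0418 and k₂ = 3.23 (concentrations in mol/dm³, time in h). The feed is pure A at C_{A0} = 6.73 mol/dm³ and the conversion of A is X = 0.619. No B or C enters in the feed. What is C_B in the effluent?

0.0846 mol/dm³

Exit C_A = C_{A0}(1−X) = 6.73×0.381 = 2.564 mol/dm³.
A CSTR operates uniformly at the exit composition, giving r_B = 0.1072 and r_C = 5.172 (each k·C_A^n at C_A = 2.564).
Fraction of consumed A going to B: r_B/(r_B+r_C) = 0.02030.
C_B = 0.02030·C_{A0}·X = 0.02030×6.73×0.619 = 0.0846 mol/dm³.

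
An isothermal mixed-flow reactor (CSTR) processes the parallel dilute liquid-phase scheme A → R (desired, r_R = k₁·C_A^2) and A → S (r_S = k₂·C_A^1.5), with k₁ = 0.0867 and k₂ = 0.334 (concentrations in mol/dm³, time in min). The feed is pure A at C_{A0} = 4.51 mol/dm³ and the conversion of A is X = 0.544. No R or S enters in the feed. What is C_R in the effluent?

Exit C_A = C_{A0}(1−X) = 4.51×0.456 = 2.057 mol/dm³.
In a CSTR the entire volume is at exit conditions, so r_R = 0.0867×2.057^2 = 0.3667 and r_S = 0.334×2.057^1.5 = 0.9851.
Fraction of consumed A going to R: r_R/(r_R+r_S) = 0.2713.
C_R = 0.2713·C_{A0}·X = 0.2713×4.51×0.544 = 0.666 mol/dm³.

0.666 mol/dm³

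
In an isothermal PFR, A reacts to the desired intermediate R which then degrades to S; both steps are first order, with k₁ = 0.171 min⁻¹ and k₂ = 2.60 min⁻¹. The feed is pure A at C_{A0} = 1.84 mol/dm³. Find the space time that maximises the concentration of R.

1.12 min

For first-order series the maximum of C_R occurs at τ_opt = ln(k₂/k₁)/(k₂−k₁).
= ln(2.60/0.171)/(2.60−0.171) = ln(15.20)/2.429 = 2.722/2.429 = 1.12 min.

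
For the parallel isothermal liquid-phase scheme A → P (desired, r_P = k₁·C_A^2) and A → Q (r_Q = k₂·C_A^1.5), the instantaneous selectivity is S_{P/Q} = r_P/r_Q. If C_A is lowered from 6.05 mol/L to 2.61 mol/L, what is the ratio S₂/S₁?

S_{P/Q} = (k₁/k₂)·C_A^0.5, so S₂/S₁ = (C_{A,2}/C_{A,1})^0.5.
= (2.61/6.05)^0.5 = (0.4314)^0.5 = 0.657.

0.657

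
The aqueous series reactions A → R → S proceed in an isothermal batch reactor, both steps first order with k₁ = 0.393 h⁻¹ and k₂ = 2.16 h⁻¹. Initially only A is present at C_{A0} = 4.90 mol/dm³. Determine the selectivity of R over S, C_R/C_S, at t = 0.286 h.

For first-order series with pure A initially, C_R(t) = k₁C_{A0}/(k₂−k₁)·(e^(−k₁t) − e^(−k₂t)).
e^(−k₁t) = e^(−0.393×0.286) = e^(−0.1124) = 0.8937; e^(−k₂t) = e^(−0.6178) = 0.5392.
C_R = 0.393×4.90/(2.16−0.393) × (0.8937−0.5392) = 1.090×0.3545 = 0.3864 mol/dm³.
C_A = C_{A0}e^(−k₁t) = 4.379 mol/dm³, so C_S = C_{A0}−C_A−C_R = 0.1345 mol/dm³; C_R/C_S = 2.87.

2.87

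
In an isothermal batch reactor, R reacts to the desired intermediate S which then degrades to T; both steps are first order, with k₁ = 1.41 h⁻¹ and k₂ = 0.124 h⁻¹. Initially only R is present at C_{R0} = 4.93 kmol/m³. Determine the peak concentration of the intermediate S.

3.90 kmol/m³

At the optimum, C_{S,max}/C_{R0} = (k₁/k₂)^[k₂/(k₂−k₁)].
= (1.41/0.124)^(0.124/(0.124−1.41)) = (11.37)^(-0.09642) = 0.7910.
C_{S,max} = 0.7910×4.93 = 3.90 kmol/m³.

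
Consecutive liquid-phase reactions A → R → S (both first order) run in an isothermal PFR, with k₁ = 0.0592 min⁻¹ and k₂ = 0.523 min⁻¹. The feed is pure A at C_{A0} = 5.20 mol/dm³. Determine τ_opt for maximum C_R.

4.70 min

For first-order series the maximum of C_R occurs at τ_opt = ln(k₂/k₁)/(k₂−k₁).
= ln(0.523/0.0592)/(0.523−0.0592) = ln(8.834)/0.4638 = 2.179/0.4638 = 4.70 min.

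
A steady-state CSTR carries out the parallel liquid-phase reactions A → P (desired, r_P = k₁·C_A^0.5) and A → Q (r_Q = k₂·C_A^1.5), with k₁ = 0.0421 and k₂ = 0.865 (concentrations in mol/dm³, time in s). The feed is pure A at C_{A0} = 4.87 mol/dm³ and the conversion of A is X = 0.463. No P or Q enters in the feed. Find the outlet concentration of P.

0.0412 mol/dm³

Exit C_A = C_{A0}(1−X) = 4.87×0.537 = 2.615 mol/dm³.
Rates in a CSTR are evaluated at the outlet concentration: r_P = 0.0421×2.615^0.5 = 0.06808, r_Q = 0.865×2.615^1.5 = 3.658.
Fraction of consumed A going to P: r_P/(r_P+r_Q) = 0.01827.
C_P = 0.01827·C_{A0}·X = 0.01827×4.87×0.463 = 0.0412 mol/dm³.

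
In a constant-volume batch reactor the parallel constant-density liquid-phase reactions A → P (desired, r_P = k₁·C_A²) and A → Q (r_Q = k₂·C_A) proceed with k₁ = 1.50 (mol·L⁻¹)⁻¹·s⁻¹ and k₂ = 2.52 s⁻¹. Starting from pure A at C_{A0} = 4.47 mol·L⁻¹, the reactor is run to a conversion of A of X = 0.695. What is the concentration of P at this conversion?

1.92 mol·L⁻¹

C_A = C_{A0}(1−X) = 1.363 mol·L⁻¹.
Along a PFR/batch, dC_Q/dC_A = −r_Q/(r_P+r_Q) = −k₂/(k₂+k₁·C_A).
Integrating from C_{A0} to C_A: C_Q = (2.52/1.50)·ln[(2.52+1.50·4.47)/(2.52+1.50·1.36)] = 1.680·ln(9.225/4.565) = 1.182 mol·L⁻¹.
Then C_P = (C_{A0}−C_A) − C_Q = 3.107 − 1.182 = 1.925 mol·L⁻¹.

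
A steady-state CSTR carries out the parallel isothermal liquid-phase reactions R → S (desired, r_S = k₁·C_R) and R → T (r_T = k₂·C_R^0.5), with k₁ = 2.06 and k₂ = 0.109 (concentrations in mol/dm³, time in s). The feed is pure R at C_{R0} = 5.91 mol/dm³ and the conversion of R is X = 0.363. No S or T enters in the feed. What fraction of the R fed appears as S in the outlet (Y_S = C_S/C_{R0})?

0.353

Exit C_R = C_{R0}(1−X) = 5.91×0.637 = 3.765 mol/dm³.
Rates in a CSTR are evaluated at the outlet concentration: r_S = 2.06×3.765 = 7.755, r_T = 0.109×3.765^0.5 = 0.2115.
Fraction of consumed R going to S: r_S/(r_S+r_T) = 0.9735.
C_S = 0.9735·C_{R0}·X = 0.9735×5.91×0.363 = 2.09 mol/dm³; Y_S = C_S/C_{R0} = 0.353.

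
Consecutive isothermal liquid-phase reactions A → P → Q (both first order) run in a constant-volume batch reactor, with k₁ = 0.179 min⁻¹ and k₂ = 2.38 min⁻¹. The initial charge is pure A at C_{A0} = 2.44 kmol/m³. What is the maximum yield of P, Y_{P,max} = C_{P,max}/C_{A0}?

For a first-order series the maximum intermediate yield is C_{P,max}/C_{A0} = (k₁/k₂)^[k₂/(k₂−k₁)].
= (0.179/2.38)^(2.38/(2.38−0.179)) = (0.07521)^(1.081) = 0.06094.

0.0609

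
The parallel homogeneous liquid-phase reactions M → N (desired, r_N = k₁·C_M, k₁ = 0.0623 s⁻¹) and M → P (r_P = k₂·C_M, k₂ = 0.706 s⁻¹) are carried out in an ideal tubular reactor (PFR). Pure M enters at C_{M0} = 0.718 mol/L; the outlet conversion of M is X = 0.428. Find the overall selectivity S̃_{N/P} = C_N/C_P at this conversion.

C_M = C_{M0}(1−X) = 0.4107 mol/L.
Both paths are first order in M, so the instantaneous fraction to N is constant: dC_N/d(−C_M) = k₁/(k₁+k₂) = 0.08109.
C_N = 0.08109·(C_{M0}−C_M) = 0.08109×0.3073 = 0.0249 mol/L.
C_P = (C_{M0}−C_M)−C_N = 0.2824 mol/L; S̃_{N/P} = 0.02492/0.2824 = 0.0882.

0.0882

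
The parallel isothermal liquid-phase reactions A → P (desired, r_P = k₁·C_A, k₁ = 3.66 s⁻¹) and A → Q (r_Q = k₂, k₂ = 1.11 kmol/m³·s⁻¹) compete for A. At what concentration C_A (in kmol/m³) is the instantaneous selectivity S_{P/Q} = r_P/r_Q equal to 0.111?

S_{P/Q} = (k₁/k₂)·C_A ⇒ C_A = S·k₂/k₁.
= 0.111×1.11/3.66 = 0.0337 kmol/m³.

0.0337 kmol/m³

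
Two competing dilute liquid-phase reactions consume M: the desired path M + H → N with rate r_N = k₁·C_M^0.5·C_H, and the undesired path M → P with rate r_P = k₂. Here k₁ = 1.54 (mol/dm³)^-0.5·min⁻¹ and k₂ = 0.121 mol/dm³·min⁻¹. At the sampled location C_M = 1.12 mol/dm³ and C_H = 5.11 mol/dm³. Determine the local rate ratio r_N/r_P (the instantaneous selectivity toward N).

S_{N/P} = r_N/r_P = (k₁·C_M^0.5·C_H)/(k₂) = (k₁/k₂)·C_M^0.5·C_H.
= (1.54×1.120^0.5×5.110) / (0.121) = 8.328/0.1210 = 68.8.

68.8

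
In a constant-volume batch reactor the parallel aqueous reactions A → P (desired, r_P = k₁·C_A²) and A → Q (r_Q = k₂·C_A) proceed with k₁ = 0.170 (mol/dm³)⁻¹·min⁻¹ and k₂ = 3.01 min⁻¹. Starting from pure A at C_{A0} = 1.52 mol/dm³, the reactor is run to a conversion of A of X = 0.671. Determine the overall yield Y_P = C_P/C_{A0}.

0.0361

C_A = C_{A0}(1−X) = 0.5001 mol/dm³.
Along a PFR/batch, dC_Q/dC_A = −r_Q/(r_P+r_Q) = −k₂/(k₂+k₁·C_A).
Integrating from C_{A0} to C_A: C_Q = (3.01/0.170)·ln[(3.01+0.170·1.52)/(3.01+0.170·0.500)] = 17.71·ln(3.268/3.095) = 0.9651 mol/dm³.
Then C_P = (C_{A0}−C_A) − C_Q = 1.020 − 0.9651 = 0.05480 mol/dm³.
Y_P = C_P/C_{A0} = 0.05480/1.52 = 0.0361.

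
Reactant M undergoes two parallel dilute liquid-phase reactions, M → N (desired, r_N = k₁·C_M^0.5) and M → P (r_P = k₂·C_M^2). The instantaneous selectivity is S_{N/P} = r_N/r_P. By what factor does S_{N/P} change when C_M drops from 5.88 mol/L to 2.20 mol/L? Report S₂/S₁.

4.37

S_{N/P} = (k₁/k₂)·C_M^-1.5, so S₂/S₁ = (C_{M,2}/C_{M,1})^-1.5.
= (2.20/5.88)^(-1.5) = (0.3741)^(-1.5) = 4.37.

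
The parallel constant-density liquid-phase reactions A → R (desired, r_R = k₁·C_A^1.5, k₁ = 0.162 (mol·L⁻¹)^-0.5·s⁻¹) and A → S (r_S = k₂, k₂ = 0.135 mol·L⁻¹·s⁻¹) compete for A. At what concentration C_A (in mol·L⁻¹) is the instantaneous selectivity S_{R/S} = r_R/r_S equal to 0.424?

S_{R/S} = (k₁/k₂)·C_A^1.5 ⇒ C_A = (S·k₂/k₁)^(1/1.5).
= (0.424×0.135/0.162)^(0.6667) = (0.3533)^(0.6667) = 0.500 mol·L⁻¹.

0.500 mol·L⁻¹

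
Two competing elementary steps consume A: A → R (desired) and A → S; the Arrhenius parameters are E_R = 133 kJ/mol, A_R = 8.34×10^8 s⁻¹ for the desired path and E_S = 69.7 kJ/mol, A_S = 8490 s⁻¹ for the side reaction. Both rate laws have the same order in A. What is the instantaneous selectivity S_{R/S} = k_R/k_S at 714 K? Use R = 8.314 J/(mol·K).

2.30

k_R/k_S = (A_R/A_S)·exp[−(E_R−E_S)/(RT)] = (A_R/A_S)·exp[(E_S−E_R)/(RT)].
(E_S−E_R)/(RT) = (69.7−133)×10³/(8.314×714) = -63300/5936 = -10.66.
k_R/k_S = (8.34×10^8/8490)·exp(-10.66) = 98233 × 2.339×10^-5 = 2.30.
Since E_R > E_S, raising the temperature improves selectivity toward R.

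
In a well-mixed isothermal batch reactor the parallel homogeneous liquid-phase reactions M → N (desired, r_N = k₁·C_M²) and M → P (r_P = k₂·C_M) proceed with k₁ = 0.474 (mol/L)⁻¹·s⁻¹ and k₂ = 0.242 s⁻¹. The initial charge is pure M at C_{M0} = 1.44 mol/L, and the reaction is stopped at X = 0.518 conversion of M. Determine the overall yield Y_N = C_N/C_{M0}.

C_M = C_{M0}(1−X) = 0.6941 mol/L.
Along a PFR/batch, dC_P/dC_M = −r_P/(r_N+r_P) = −k₂/(k₂+k₁·C_M).
Integrating from C_{M0} to C_M: C_P = (0.242/0.474)·ln[(0.242+0.474·1.44)/(0.242+0.474·0.694)] = 0.5105·ln(0.9246/0.5710) = 0.2461 mol/L.
Then C_N = (C_{M0}−C_M) − C_P = 0.7459 − 0.2461 = 0.4999 mol/L.
Y_N = C_N/C_{M0} = 0.4999/1.44 = 0.347.

0.347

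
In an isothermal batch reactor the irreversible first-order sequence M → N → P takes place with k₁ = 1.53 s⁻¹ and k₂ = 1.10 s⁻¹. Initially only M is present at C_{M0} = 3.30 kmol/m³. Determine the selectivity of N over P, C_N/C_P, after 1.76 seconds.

The intermediate concentration in a first-order A→B→C sequence is C_N = k₁C_{M0}(e^(−k₁t) − e^(−k₂t))/(k₂−k₁).
e^(−k₁t) = e^(−1.53×1.76) = e^(−2.693) = 0.06769; e^(−k₂t) = e^(−1.936) = 0.1443.
C_N = 1.53×3.30/(1.10−1.53) × (0.06769−0.1443) = (-11.74)×(-0.07659) = 0.8993 kmol/m³.
C_M = C_{M0}e^(−k₁t) = 0.2234 kmol/m³, so C_P = C_{M0}−C_M−C_N = 2.177 kmol/m³; C_N/C_P = 0.413.

0.413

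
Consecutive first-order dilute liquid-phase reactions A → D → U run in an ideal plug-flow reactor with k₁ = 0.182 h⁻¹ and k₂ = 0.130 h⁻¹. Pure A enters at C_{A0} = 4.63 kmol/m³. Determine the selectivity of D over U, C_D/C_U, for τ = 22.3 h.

For first-order series with pure A initially, C_D(τ) = k₁C_{A0}/(k₂−k₁)·(e^(−k₁τ) − e^(−k₂τ)).
e^(−k₁τ) = e^(−0.182×22.3) = e^(−4.059) = 0.01727; e^(−k₂τ) = e^(−2.899) = 0.05508.
C_D = 0.182×4.63/(0.130−0.182) × (0.01727−0.05508) = (-16.21)×(-0.03781) = 0.6126 kmol/m³.
C_A = C_{A0}e^(−k₁τ) = 0.07997 kmol/m³, so C_U = C_{A0}−C_A−C_D = 3.937 kmol/m³; C_D/C_U = 0.156.

0.156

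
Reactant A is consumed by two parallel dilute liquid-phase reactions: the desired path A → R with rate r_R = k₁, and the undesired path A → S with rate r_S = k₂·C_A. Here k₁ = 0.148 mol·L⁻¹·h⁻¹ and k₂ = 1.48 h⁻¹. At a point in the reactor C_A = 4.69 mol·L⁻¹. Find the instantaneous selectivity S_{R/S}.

S_{R/S} = r_R/r_S = (k₁)/(k₂·C_A) = (k₁/k₂)·C_A⁻¹.
= (0.148) / (1.48×4.690) = 0.1480/6.941 = 0.0213.

0.0213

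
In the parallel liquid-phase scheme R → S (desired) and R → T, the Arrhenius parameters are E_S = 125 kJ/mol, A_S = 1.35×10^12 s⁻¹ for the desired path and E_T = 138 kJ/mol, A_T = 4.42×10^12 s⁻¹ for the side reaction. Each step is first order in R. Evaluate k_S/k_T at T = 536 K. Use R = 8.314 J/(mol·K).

5.65

With equal orders, S_{S/T} = k_S/k_T = (A_S/A_T)·exp[(E_T−E_S)/(RT)].
(E_T−E_S)/(RT) = (138−125)×10³/(8.314×536) = 13000/4456 = 2.917.
k_S/k_T = (1.35×10^12/4.42×10^12)·exp(2.917) = 0.3054 × 18.49 = 5.65.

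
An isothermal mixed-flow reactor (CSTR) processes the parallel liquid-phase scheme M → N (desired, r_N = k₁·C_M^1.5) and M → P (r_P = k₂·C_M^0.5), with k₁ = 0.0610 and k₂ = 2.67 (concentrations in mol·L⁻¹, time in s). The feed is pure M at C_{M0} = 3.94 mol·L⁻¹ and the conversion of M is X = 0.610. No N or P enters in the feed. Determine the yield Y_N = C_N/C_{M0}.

Exit C_M = C_{M0}(1−X) = 3.94×0.390 = 1.537 mol·L⁻¹.
In a CSTR the entire volume is at exit conditions, so r_N = 0.0610×1.537^1.5 = 0.1162 and r_P = 2.67×1.537^0.5 = 3.310.
Fraction of consumed M going to N: r_N/(r_N+r_P) = 0.03392.
C_N = 0.03392·C_{M0}·X = 0.03392×3.94×0.610 = 0.0815 mol·L⁻¹; Y_N = C_N/C_{M0} = 0.0207.

0.0207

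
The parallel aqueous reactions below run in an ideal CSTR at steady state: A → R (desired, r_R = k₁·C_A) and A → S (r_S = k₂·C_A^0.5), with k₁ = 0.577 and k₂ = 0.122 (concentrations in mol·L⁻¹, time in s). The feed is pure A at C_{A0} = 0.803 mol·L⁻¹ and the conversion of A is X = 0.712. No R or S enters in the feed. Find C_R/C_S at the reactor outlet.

Exit C_A = C_{A0}(1−X) = 0.803×0.288 = 0.2313 mol·L⁻¹.
A CSTR operates uniformly at the exit composition, giving r_R = 0.1334 and r_S = 0.05867 (each k·C_A^n at C_A = 0.2313).
Overall selectivity = C_R/C_S = r_Rτ/(r_Sτ) = r_R/r_S = 2.27.

2.27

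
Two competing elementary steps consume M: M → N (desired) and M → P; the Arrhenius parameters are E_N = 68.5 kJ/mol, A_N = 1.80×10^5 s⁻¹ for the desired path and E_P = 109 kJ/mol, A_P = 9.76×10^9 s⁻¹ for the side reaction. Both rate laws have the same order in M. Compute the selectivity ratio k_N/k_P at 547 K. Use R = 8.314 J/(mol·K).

0.136

Since both paths have the same order in M, the concentration cancels and S_{N/P} = k_N/k_P = (A_N/A_P)·exp[(E_P−E_N)/(RT)].
(E_P−E_N)/(RT) = (109−68.5)×10³/(8.314×547) = 40500/4548 = 8.905.
k_N/k_P = (1.80×10^5/9.76×10^9)·exp(8.905) = 1.844×10^-5 × 7372 = 0.136.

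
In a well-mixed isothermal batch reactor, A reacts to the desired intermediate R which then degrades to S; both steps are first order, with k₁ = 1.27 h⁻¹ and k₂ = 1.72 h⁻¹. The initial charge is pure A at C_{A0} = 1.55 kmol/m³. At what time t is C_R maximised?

0.674 h

The intermediate peaks when r₁ = r₂, i.e. k₁e^(−k₁t) = k₂e^(−k₂t), giving t_opt = ln(k₂/k₁)/(k₂−k₁).
= ln(1.72/1.27)/(1.72−1.27) = ln(1.354)/0.4500 = 0.3033/0.4500 = 0.674 h.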